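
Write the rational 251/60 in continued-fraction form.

Run the Euclidean algorithm on 251 and 60; the successive quotients are the partial quotients a_0, a_1, ... (each step inverts the fractional part left over by the previous one):
  251 = 4*60 + 11, so a_0 = 4.
  60 = 5*11 + 5, so a_1 = 5.
  11 = 2*5 + 1, so a_2 = 2.
  5 = 5*1 + 0, so a_3 = 5.
The remainder reaches 0 after 4 divisions, so the expansion has 4 partial quotients, read off in order.

[4; 5, 2, 5]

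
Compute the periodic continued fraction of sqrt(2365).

[48; (1, 1, 1, 2, 2, 8, 2, 2, 1, 1, 1, 96)]

Write x_i = (sqrt(2365) + m_i)/d_i with (m_0, d_0) = (0, 1). a_0 = floor(sqrt(2365)) = 48, since 48^2 = 2304 <= 2365 < 2401 = 49^2.
Iterate m_{i+1} = d_i*a_i - m_i, d_{i+1} = (2365 - m_{i+1}^2)/d_i, a_{i+1} = floor((a_0 + m_{i+1})/d_{i+1}):
  m_1 = 1*48 - 0 = 48, d_1 = (2365 - 48^2)/1 = 61/1 = 61, a_1 = floor((48 + 48)/61) = 1.
  m_2 = 61*1 - 48 = 13, d_2 = (2365 - 13^2)/61 = 2196/61 = 36, a_2 = floor((48 + 13)/36) = 1.
  m_3 = 36*1 - 13 = 23, d_3 = (2365 - 23^2)/36 = 1836/36 = 51, a_3 = floor((48 + 23)/51) = 1.
  m_4 = 51*1 - 23 = 28, d_4 = (2365 - 28^2)/51 = 1581/51 = 31, a_4 = floor((48 + 28)/31) = 2.
  m_5 = 31*2 - 28 = 34, d_5 = (2365 - 34^2)/31 = 1209/31 = 39, a_5 = floor((48 + 34)/39) = 2.
  m_6 = 39*2 - 34 = 44, d_6 = (2365 - 44^2)/39 = 429/39 = 11, a_6 = floor((48 + 44)/11) = 8.
  m_7 = 11*8 - 44 = 44, d_7 = (2365 - 44^2)/11 = 429/11 = 39, a_7 = floor((48 + 44)/39) = 2.
  m_8 = 39*2 - 44 = 34, d_8 = (2365 - 34^2)/39 = 1209/39 = 31, a_8 = floor((48 + 34)/31) = 2.
  m_9 = 31*2 - 34 = 28, d_9 = (2365 - 28^2)/31 = 1581/31 = 51, a_9 = floor((48 + 28)/51) = 1.
  m_10 = 51*1 - 28 = 23, d_10 = (2365 - 23^2)/51 = 1836/51 = 36, a_10 = floor((48 + 23)/36) = 1.
  m_11 = 36*1 - 23 = 13, d_11 = (2365 - 13^2)/36 = 2196/36 = 61, a_11 = floor((48 + 13)/61) = 1.
  m_12 = 61*1 - 13 = 48, d_12 = (2365 - 48^2)/61 = 61/61 = 1, a_12 = floor((48 + 48)/1) = 96.
  m_13 = 1*96 - 48 = 48, d_13 = (2365 - 48^2)/1 = 61/1 = 61: (m_13, d_13) = (m_1, d_1) = (48, 61), so from here the quotients repeat a_1, ..., a_12; the period length is 12.
Hence the expansion of sqrt(2365) is a_0 = 48 followed by the repeating block 1, 1, 1, 2, 2, 8, 2, 2, 1, 1, 1, 96 (period 12).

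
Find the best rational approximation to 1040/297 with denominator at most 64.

7/2

Expand x = 1040/297 as a continued fraction with the Euclidean algorithm:
  1040 = 3*297 + 149, so a_0 = 3.
  297 = 1*149 + 148, so a_1 = 1.
  149 = 1*148 + 1, so a_2 = 1.
  148 = 148*1 + 0, so a_3 = 148.
so x = [3; 1, 1, 148].
Convergents (p_i = a_i*p_{i-1} + p_{i-2}, q_i = a_i*q_{i-1} + q_{i-2} with p_{-2}=0, p_{-1}=1, q_{-2}=1, q_{-1}=0), until the denominator exceeds 64:
  i=0: a_0=3, p_0 = 3*1 + 0 = 3, q_0 = 3*0 + 1 = 1.
  i=1: a_1=1, p_1 = 1*3 + 1 = 4, q_1 = 1*1 + 0 = 1.
  i=2: a_2=1, p_2 = 1*4 + 3 = 7, q_2 = 1*1 + 1 = 2.
  i=3: a_3=148, p_3 = 148*7 + 4 = 1040, q_3 = 148*2 + 1 = 297.
q_3 = 297 > 64, so the last convergent with denominator <= 64 is p_2/q_2 = 7/2.
The closest fraction with denominator <= 64 is either p_2/q_2 or the intermediate fraction (k*p_2 + p_1)/(k*q_2 + q_1) with the largest k >= 1 whose denominator stays <= 64; these approach x as k grows, and every other convergent or intermediate fraction in range is farther away.
Largest k: floor((64 - q_1)/q_2) = floor((64 - 1)/2) = 31.
That gives (31*7 + 4)/(31*2 + 1) = 221/63.
Compare the errors: |x - 7/2| = |1040*2 - 7*297|/(297*2) = 1/594, and |x - 221/63| = |1040*63 - 221*297|/(297*63) = 117/18711.
Cross-multiplying, 1*18711 = 18711 < 69498 = 117*594, so 1/594 is smaller: the convergent 7/2 is closer to x than 221/63.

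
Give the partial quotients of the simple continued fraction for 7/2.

Run the Euclidean algorithm on 7 and 2; the successive quotients are the partial quotients a_0, a_1, ... (each step inverts the fractional part left over by the previous one):
  7 = 3*2 + 1, so a_0 = 3.
  2 = 2*1 + 0, so a_1 = 2.
The remainder reaches 0 after 2 divisions, so the expansion has 2 partial quotients, read off in order.

[3; 2]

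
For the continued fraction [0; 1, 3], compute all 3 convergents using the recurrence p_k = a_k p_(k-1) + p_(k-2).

Using the convergent recurrence p_i = a_i*p_{i-1} + p_{i-2}, q_i = a_i*q_{i-1} + q_{i-2} with p_{-2}=0, p_{-1}=1, q_{-2}=1, q_{-1}=0:
  i=0: a_0=0, p_0 = 0*1 + 0 = 0, q_0 = 0*0 + 1 = 1.
  i=1: a_1=1, p_1 = 1*0 + 1 = 1, q_1 = 1*1 + 0 = 1.
  i=2: a_2=3, p_2 = 3*1 + 0 = 3, q_2 = 3*1 + 1 = 4.

0/1, 1/1, 3/4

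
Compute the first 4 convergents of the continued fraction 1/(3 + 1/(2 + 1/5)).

Using the convergent recurrence p_i = a_i*p_{i-1} + p_{i-2}, q_i = a_i*q_{i-1} + q_{i-2} with p_{-2}=0, p_{-1}=1, q_{-2}=1, q_{-1}=0:
  i=0: a_0=0, p_0 = 0*1 + 0 = 0, q_0 = 0*0 + 1 = 1.
  i=1: a_1=3, p_1 = 3*0 + 1 = 1, q_1 = 3*1 + 0 = 3.
  i=2: a_2=2, p_2 = 2*1 + 0 = 2, q_2 = 2*3 + 1 = 7.
  i=3: a_3=5, p_3 = 5*2 + 1 = 11, q_3 = 5*7 + 3 = 38.

0/1, 1/3, 2/7, 11/38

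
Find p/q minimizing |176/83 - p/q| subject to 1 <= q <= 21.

36/17

Expand x = 176/83 as a continued fraction with the Euclidean algorithm:
  176 = 2*83 + 10, so a_0 = 2.
  83 = 8*10 + 3, so a_1 = 8.
  10 = 3*3 + 1, so a_2 = 3.
  3 = 3*1 + 0, so a_3 = 3.
so x = [2; 8, 3, 3].
Convergents (p_i = a_i*p_{i-1} + p_{i-2}, q_i = a_i*q_{i-1} + q_{i-2} with p_{-2}=0, p_{-1}=1, q_{-2}=1, q_{-1}=0), until the denominator exceeds 21:
  i=0: a_0=2, p_0 = 2*1 + 0 = 2, q_0 = 2*0 + 1 = 1.
  i=1: a_1=8, p_1 = 8*2 + 1 = 17, q_1 = 8*1 + 0 = 8.
  i=2: a_2=3, p_2 = 3*17 + 2 = 53, q_2 = 3*8 + 1 = 25.
q_2 = 25 > 21, so the last convergent with denominator <= 21 is p_1/q_1 = 17/8.
The closest fraction with denominator <= 21 is either p_1/q_1 or the intermediate fraction (k*p_1 + p_0)/(k*q_1 + q_0) with the largest k >= 1 whose denominator stays <= 21; these approach x as k grows, and every other convergent or intermediate fraction in range is farther away.
Largest k: floor((21 - q_0)/q_1) = floor((21 - 1)/8) = 2.
That gives (2*17 + 2)/(2*8 + 1) = 36/17.
Compare the errors: |x - 17/8| = |176*8 - 17*83|/(83*8) = 3/664, and |x - 36/17| = |176*17 - 36*83|/(83*17) = 4/1411.
Cross-multiplying, 4*664 = 2656 < 4233 = 3*1411, so 4/1411 is smaller: the intermediate fraction 36/17 is closer to x than 17/8.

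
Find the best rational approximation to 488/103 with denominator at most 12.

52/11

Expand x = 488/103 as a continued fraction with the Euclidean algorithm:
  488 = 4*103 + 76, so a_0 = 4.
  103 = 1*76 + 27, so a_1 = 1.
  76 = 2*27 + 22, so a_2 = 2.
  27 = 1*22 + 5, so a_3 = 1.
  22 = 4*5 + 2, so a_4 = 4.
  5 = 2*2 + 1, so a_5 = 2.
  2 = 2*1 + 0, so a_6 = 2.
so x = [4; 1, 2, 1, 4, 2, 2].
Convergents (p_i = a_i*p_{i-1} + p_{i-2}, q_i = a_i*q_{i-1} + q_{i-2} with p_{-2}=0, p_{-1}=1, q_{-2}=1, q_{-1}=0), until the denominator exceeds 12:
  i=0: a_0=4, p_0 = 4*1 + 0 = 4, q_0 = 4*0 + 1 = 1.
  i=1: a_1=1, p_1 = 1*4 + 1 = 5, q_1 = 1*1 + 0 = 1.
  i=2: a_2=2, p_2 = 2*5 + 4 = 14, q_2 = 2*1 + 1 = 3.
  i=3: a_3=1, p_3 = 1*14 + 5 = 19, q_3 = 1*3 + 1 = 4.
  i=4: a_4=4, p_4 = 4*19 + 14 = 90, q_4 = 4*4 + 3 = 19.
q_4 = 19 > 12, so the last convergent with denominator <= 12 is p_3/q_3 = 19/4.
The closest fraction with denominator <= 12 is either p_3/q_3 or the intermediate fraction (k*p_3 + p_2)/(k*q_3 + q_2) with the largest k >= 1 whose denominator stays <= 12; these approach x as k grows, and every other convergent or intermediate fraction in range is farther away.
Largest k: floor((12 - q_2)/q_3) = floor((12 - 3)/4) = 2.
That gives (2*19 + 14)/(2*4 + 3) = 52/11.
Compare the errors: |x - 19/4| = |488*4 - 19*103|/(103*4) = 5/412, and |x - 52/11| = |488*11 - 52*103|/(103*11) = 12/1133.
Cross-multiplying, 12*412 = 4944 < 5665 = 5*1133, so 12/1133 is smaller: the intermediate fraction 52/11 is closer to x than 19/4.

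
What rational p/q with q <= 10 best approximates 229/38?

6/1

Expand x = 229/38 as a continued fraction with the Euclidean algorithm:
  229 = 6*38 + 1, so a_0 = 6.
  38 = 38*1 + 0, so a_1 = 38.
so x = [6; 38].
Convergents (p_i = a_i*p_{i-1} + p_{i-2}, q_i = a_i*q_{i-1} + q_{i-2} with p_{-2}=0, p_{-1}=1, q_{-2}=1, q_{-1}=0), until the denominator exceeds 10:
  i=0: a_0=6, p_0 = 6*1 + 0 = 6, q_0 = 6*0 + 1 = 1.
  i=1: a_1=38, p_1 = 38*6 + 1 = 229, q_1 = 38*1 + 0 = 38.
q_1 = 38 > 10, so the last convergent with denominator <= 10 is p_0/q_0 = 6/1.
The closest fraction with denominator <= 10 is either p_0/q_0 or the intermediate fraction (k*p_0 + p_{-1})/(k*q_0 + q_{-1}) with the largest k >= 1 whose denominator stays <= 10; these approach x as k grows, and every other convergent or intermediate fraction in range is farther away.
Largest k: floor((10 - q_{-1})/q_0) = floor((10 - 0)/1) = 10 (using the seeds p_{-1} = 1, q_{-1} = 0).
That gives (10*6 + 1)/(10*1 + 0) = 61/10.
Compare the errors: |x - 6/1| = |229*1 - 6*38|/(38*1) = 1/38, and |x - 61/10| = |229*10 - 61*38|/(38*10) = 28/380.
Cross-multiplying, 1*380 = 380 < 1064 = 28*38, so 1/38 is smaller: the convergent 6/1 is closer to x than 61/10.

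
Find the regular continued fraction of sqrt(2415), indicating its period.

[49; (7, 98)]

Write x_i = (sqrt(2415) + m_i)/d_i with (m_0, d_0) = (0, 1). a_0 = floor(sqrt(2415)) = 49, since 49^2 = 2401 <= 2415 < 2500 = 50^2.
Iterate m_{i+1} = d_i*a_i - m_i, d_{i+1} = (2415 - m_{i+1}^2)/d_i, a_{i+1} = floor((a_0 + m_{i+1})/d_{i+1}):
  m_1 = 1*49 - 0 = 49, d_1 = (2415 - 49^2)/1 = 14/1 = 14, a_1 = floor((49 + 49)/14) = 7.
  m_2 = 14*7 - 49 = 49, d_2 = (2415 - 49^2)/14 = 14/14 = 1, a_2 = floor((49 + 49)/1) = 98.
  m_3 = 1*98 - 49 = 49, d_3 = (2415 - 49^2)/1 = 14/1 = 14: (m_3, d_3) = (m_1, d_1) = (49, 14), so from here the quotients repeat a_1, a_2; the period length is 2.
Hence the expansion of sqrt(2415) is a_0 = 49 followed by the repeating block 7, 98 (period 2).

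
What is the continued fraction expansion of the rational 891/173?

[5; 6, 1, 1, 1, 8]

Run the Euclidean algorithm on 891 and 173; the successive quotients are the partial quotients a_0, a_1, ... (each step inverts the fractional part left over by the previous one):
  891 = 5*173 + 26, so a_0 = 5.
  173 = 6*26 + 17, so a_1 = 6.
  26 = 1*17 + 9, so a_2 = 1.
  17 = 1*9 + 8, so a_3 = 1.
  9 = 1*8 + 1, so a_4 = 1.
  8 = 8*1 + 0, so a_5 = 8.
The remainder reaches 0 after 6 divisions, so the expansion has 6 partial quotients, read off in order.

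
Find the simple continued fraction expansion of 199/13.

[15; 3, 4]

Run the Euclidean algorithm on 199 and 13; the successive quotients are the partial quotients a_0, a_1, ... (each step inverts the fractional part left over by the previous one):
  199 = 15*13 + 4, so a_0 = 15.
  13 = 3*4 + 1, so a_1 = 3.
  4 = 4*1 + 0, so a_2 = 4.
The remainder reaches 0 after 3 divisions, so the expansion has 3 partial quotients, read off in order.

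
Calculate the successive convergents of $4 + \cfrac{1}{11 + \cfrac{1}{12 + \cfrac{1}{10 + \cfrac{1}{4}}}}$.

Using the convergent recurrence p_i = a_i*p_{i-1} + p_{i-2}, q_i = a_i*q_{i-1} + q_{i-2} with p_{-2}=0, p_{-1}=1, q_{-2}=1, q_{-1}=0:
  i=0: a_0=4, p_0 = 4*1 + 0 = 4, q_0 = 4*0 + 1 = 1.
  i=1: a_1=11, p_1 = 11*4 + 1 = 45, q_1 = 11*1 + 0 = 11.
  i=2: a_2=12, p_2 = 12*45 + 4 = 544, q_2 = 12*11 + 1 = 133.
  i=3: a_3=10, p_3 = 10*544 + 45 = 5485, q_3 = 10*133 + 11 = 1341.
  i=4: a_4=4, p_4 = 4*5485 + 544 = 22484, q_4 = 4*1341 + 133 = 5497.

4/1, 45/11, 544/133, 5485/1341, 22484/5497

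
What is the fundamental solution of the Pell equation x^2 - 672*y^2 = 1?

(x, y) = (337, 13)

First expand sqrt(672) as a continued fraction. With x_i = (sqrt(672) + m_i)/d_i and (m_0, d_0) = (0, 1): a_0 = floor(sqrt(672)) = 25, since 25^2 = 625 <= 672 < 676 = 26^2.
Iterate m_{i+1} = d_i*a_i - m_i, d_{i+1} = (672 - m_{i+1}^2)/d_i, a_{i+1} = floor((a_0 + m_{i+1})/d_{i+1}):
  m_1 = 1*25 - 0 = 25, d_1 = (672 - 25^2)/1 = 47/1 = 47, a_1 = floor((25 + 25)/47) = 1.
  m_2 = 47*1 - 25 = 22, d_2 = (672 - 22^2)/47 = 188/47 = 4, a_2 = floor((25 + 22)/4) = 11.
  m_3 = 4*11 - 22 = 22, d_3 = (672 - 22^2)/4 = 188/4 = 47, a_3 = floor((25 + 22)/47) = 1.
  m_4 = 47*1 - 22 = 25, d_4 = (672 - 25^2)/47 = 47/47 = 1, a_4 = floor((25 + 25)/1) = 50.
  m_5 = 1*50 - 25 = 25, d_5 = (672 - 25^2)/1 = 47/1 = 47: (m_5, d_5) = (m_1, d_1) = (25, 47), so from here the quotients repeat a_1, ..., a_4; the period length is 4.
So sqrt(672) = [25; (1, 11, 1, 50)] with period length k = 4.
k is even, so the fundamental solution of x^2 - 672y^2 = 1 is (p_{k-1}, q_{k-1}) = (p_3, q_3); compute convergents through index 3.
Convergents (p_i = a_i*p_{i-1} + p_{i-2}, q_i = a_i*q_{i-1} + q_{i-2} with p_{-2}=0, p_{-1}=1, q_{-2}=1, q_{-1}=0):
  i=0: a_0=25, p_0 = 25*1 + 0 = 25, q_0 = 25*0 + 1 = 1.
  i=1: a_1=1, p_1 = 1*25 + 1 = 26, q_1 = 1*1 + 0 = 1.
  i=2: a_2=11, p_2 = 11*26 + 25 = 311, q_2 = 11*1 + 1 = 12.
  i=3: a_3=1, p_3 = 1*311 + 26 = 337, q_3 = 1*12 + 1 = 13.
Check: 337^2 - 672*13^2 = 113569 - 113568 = 1, so (x, y) = (337, 13) solves the equation, and by the theorem it is the least positive solution.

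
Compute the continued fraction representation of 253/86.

[2; 1, 16, 5]

Run the Euclidean algorithm on 253 and 86; the successive quotients are the partial quotients a_0, a_1, ... (each step inverts the fractional part left over by the previous one):
  253 = 2*86 + 81, so a_0 = 2.
  86 = 1*81 + 5, so a_1 = 1.
  81 = 16*5 + 1, so a_2 = 16.
  5 = 5*1 + 0, so a_3 = 5.
The remainder reaches 0 after 4 divisions, so the expansion has 4 partial quotients, read off in order.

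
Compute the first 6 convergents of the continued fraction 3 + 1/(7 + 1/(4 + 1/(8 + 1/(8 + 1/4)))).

3/1, 22/7, 91/29, 750/239, 6091/1941, 25114/8003

Using the convergent recurrence p_i = a_i*p_{i-1} + p_{i-2}, q_i = a_i*q_{i-1} + q_{i-2} with p_{-2}=0, p_{-1}=1, q_{-2}=1, q_{-1}=0:
  i=0: a_0=3, p_0 = 3*1 + 0 = 3, q_0 = 3*0 + 1 = 1.
  i=1: a_1=7, p_1 = 7*3 + 1 = 22, q_1 = 7*1 + 0 = 7.
  i=2: a_2=4, p_2 = 4*22 + 3 = 91, q_2 = 4*7 + 1 = 29.
  i=3: a_3=8, p_3 = 8*91 + 22 = 750, q_3 = 8*29 + 7 = 239.
  i=4: a_4=8, p_4 = 8*750 + 91 = 6091, q_4 = 8*239 + 29 = 1941.
  i=5: a_5=4, p_5 = 4*6091 + 750 = 25114, q_5 = 4*1941 + 239 = 8003.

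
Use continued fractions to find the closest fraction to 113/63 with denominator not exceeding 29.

52/29

Expand x = 113/63 as a continued fraction with the Euclidean algorithm:
  113 = 1*63 + 50, so a_0 = 1.
  63 = 1*50 + 13, so a_1 = 1.
  50 = 3*13 + 11, so a_2 = 3.
  13 = 1*11 + 2, so a_3 = 1.
  11 = 5*2 + 1, so a_4 = 5.
  2 = 2*1 + 0, so a_5 = 2.
so x = [1; 1, 3, 1, 5, 2].
Convergents (p_i = a_i*p_{i-1} + p_{i-2}, q_i = a_i*q_{i-1} + q_{i-2} with p_{-2}=0, p_{-1}=1, q_{-2}=1, q_{-1}=0), until the denominator exceeds 29:
  i=0: a_0=1, p_0 = 1*1 + 0 = 1, q_0 = 1*0 + 1 = 1.
  i=1: a_1=1, p_1 = 1*1 + 1 = 2, q_1 = 1*1 + 0 = 1.
  i=2: a_2=3, p_2 = 3*2 + 1 = 7, q_2 = 3*1 + 1 = 4.
  i=3: a_3=1, p_3 = 1*7 + 2 = 9, q_3 = 1*4 + 1 = 5.
  i=4: a_4=5, p_4 = 5*9 + 7 = 52, q_4 = 5*5 + 4 = 29.
  i=5: a_5=2, p_5 = 2*52 + 9 = 113, q_5 = 2*29 + 5 = 63.
q_5 = 63 > 29, so the last convergent with denominator <= 29 is p_4/q_4 = 52/29.
The closest fraction with denominator <= 29 is either p_4/q_4 or the intermediate fraction (k*p_4 + p_3)/(k*q_4 + q_3) with the largest k >= 1 whose denominator stays <= 29; these approach x as k grows, and every other convergent or intermediate fraction in range is farther away.
Largest k: floor((29 - q_3)/q_4) = floor((29 - 5)/29) = 0.
Since k = 0, no intermediate fraction beyond p_4/q_4 has denominator <= 29, so the convergent 52/29 is the closest (its error is |113*29 - 52*63|/(63*29) = 1/1827).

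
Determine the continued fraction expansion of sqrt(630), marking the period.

[25; (10, 50)]

Write x_i = (sqrt(630) + m_i)/d_i with (m_0, d_0) = (0, 1). a_0 = floor(sqrt(630)) = 25, since 25^2 = 625 <= 630 < 676 = 26^2.
Iterate m_{i+1} = d_i*a_i - m_i, d_{i+1} = (630 - m_{i+1}^2)/d_i, a_{i+1} = floor((a_0 + m_{i+1})/d_{i+1}):
  m_1 = 1*25 - 0 = 25, d_1 = (630 - 25^2)/1 = 5/1 = 5, a_1 = floor((25 + 25)/5) = 10.
  m_2 = 5*10 - 25 = 25, d_2 = (630 - 25^2)/5 = 5/5 = 1, a_2 = floor((25 + 25)/1) = 50.
  m_3 = 1*50 - 25 = 25, d_3 = (630 - 25^2)/1 = 5/1 = 5: (m_3, d_3) = (m_1, d_1) = (25, 5), so from here the quotients repeat a_1, a_2; the period length is 2.
Hence the expansion of sqrt(630) is a_0 = 25 followed by the repeating block 10, 50 (period 2).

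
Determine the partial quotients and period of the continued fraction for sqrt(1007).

Write x_i = (sqrt(1007) + m_i)/d_i with (m_0, d_0) = (0, 1). a_0 = floor(sqrt(1007)) = 31, since 31^2 = 961 <= 1007 < 1024 = 32^2.
Iterate m_{i+1} = d_i*a_i - m_i, d_{i+1} = (1007 - m_{i+1}^2)/d_i, a_{i+1} = floor((a_0 + m_{i+1})/d_{i+1}):
  m_1 = 1*31 - 0 = 31, d_1 = (1007 - 31^2)/1 = 46/1 = 46, a_1 = floor((31 + 31)/46) = 1.
  m_2 = 46*1 - 31 = 15, d_2 = (1007 - 15^2)/46 = 782/46 = 17, a_2 = floor((31 + 15)/17) = 2.
  m_3 = 17*2 - 15 = 19, d_3 = (1007 - 19^2)/17 = 646/17 = 38, a_3 = floor((31 + 19)/38) = 1.
  m_4 = 38*1 - 19 = 19, d_4 = (1007 - 19^2)/38 = 646/38 = 17, a_4 = floor((31 + 19)/17) = 2.
  m_5 = 17*2 - 19 = 15, d_5 = (1007 - 15^2)/17 = 782/17 = 46, a_5 = floor((31 + 15)/46) = 1.
  m_6 = 46*1 - 15 = 31, d_6 = (1007 - 31^2)/46 = 46/46 = 1, a_6 = floor((31 + 31)/1) = 62.
  m_7 = 1*62 - 31 = 31, d_7 = (1007 - 31^2)/1 = 46/1 = 46: (m_7, d_7) = (m_1, d_1) = (31, 46), so from here the quotients repeat a_1, ..., a_6; the period length is 6.
Hence the expansion of sqrt(1007) is a_0 = 31 followed by the repeating block 1, 2, 1, 2, 1, 62 (period 6).

[31; (1, 2, 1, 2, 1, 62)]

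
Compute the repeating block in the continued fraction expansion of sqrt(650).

Write x_i = (sqrt(650) + m_i)/d_i with (m_0, d_0) = (0, 1). a_0 = floor(sqrt(650)) = 25, since 25^2 = 625 <= 650 < 676 = 26^2.
Iterate m_{i+1} = d_i*a_i - m_i, d_{i+1} = (650 - m_{i+1}^2)/d_i, a_{i+1} = floor((a_0 + m_{i+1})/d_{i+1}):
  m_1 = 1*25 - 0 = 25, d_1 = (650 - 25^2)/1 = 25/1 = 25, a_1 = floor((25 + 25)/25) = 2.
  m_2 = 25*2 - 25 = 25, d_2 = (650 - 25^2)/25 = 25/25 = 1, a_2 = floor((25 + 25)/1) = 50.
  m_3 = 1*50 - 25 = 25, d_3 = (650 - 25^2)/1 = 25/1 = 25: (m_3, d_3) = (m_1, d_1) = (25, 25), so from here the quotients repeat a_1, a_2; the period length is 2.
Hence the expansion of sqrt(650) is a_0 = 25 followed by the repeating block 2, 50 (period 2).

[25; (2, 50)]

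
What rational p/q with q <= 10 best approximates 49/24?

2/1

Expand x = 49/24 as a continued fraction with the Euclidean algorithm:
  49 = 2*24 + 1, so a_0 = 2.
  24 = 24*1 + 0, so a_1 = 24.
so x = [2; 24].
Convergents (p_i = a_i*p_{i-1} + p_{i-2}, q_i = a_i*q_{i-1} + q_{i-2} with p_{-2}=0, p_{-1}=1, q_{-2}=1, q_{-1}=0), until the denominator exceeds 10:
  i=0: a_0=2, p_0 = 2*1 + 0 = 2, q_0 = 2*0 + 1 = 1.
  i=1: a_1=24, p_1 = 24*2 + 1 = 49, q_1 = 24*1 + 0 = 24.
q_1 = 24 > 10, so the last convergent with denominator <= 10 is p_0/q_0 = 2/1.
The closest fraction with denominator <= 10 is either p_0/q_0 or the intermediate fraction (k*p_0 + p_{-1})/(k*q_0 + q_{-1}) with the largest k >= 1 whose denominator stays <= 10; these approach x as k grows, and every other convergent or intermediate fraction in range is farther away.
Largest k: floor((10 - q_{-1})/q_0) = floor((10 - 0)/1) = 10 (using the seeds p_{-1} = 1, q_{-1} = 0).
That gives (10*2 + 1)/(10*1 + 0) = 21/10.
Compare the errors: |x - 2/1| = |49*1 - 2*24|/(24*1) = 1/24, and |x - 21/10| = |49*10 - 21*24|/(24*10) = 14/240.
Cross-multiplying, 1*240 = 240 < 336 = 14*24, so 1/24 is smaller: the convergent 2/1 is closer to x than 21/10.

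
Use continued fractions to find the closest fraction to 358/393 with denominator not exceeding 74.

Expand x = 358/393 as a continued fraction with the Euclidean algorithm:
  358 = 0*393 + 358, so a_0 = 0.
  393 = 1*358 + 35, so a_1 = 1.
  358 = 10*35 + 8, so a_2 = 10.
  35 = 4*8 + 3, so a_3 = 4.
  8 = 2*3 + 2, so a_4 = 2.
  3 = 1*2 + 1, so a_5 = 1.
  2 = 2*1 + 0, so a_6 = 2.
so x = [0; 1, 10, 4, 2, 1, 2].
Convergents (p_i = a_i*p_{i-1} + p_{i-2}, q_i = a_i*q_{i-1} + q_{i-2} with p_{-2}=0, p_{-1}=1, q_{-2}=1, q_{-1}=0), until the denominator exceeds 74:
  i=0: a_0=0, p_0 = 0*1 + 0 = 0, q_0 = 0*0 + 1 = 1.
  i=1: a_1=1, p_1 = 1*0 + 1 = 1, q_1 = 1*1 + 0 = 1.
  i=2: a_2=10, p_2 = 10*1 + 0 = 10, q_2 = 10*1 + 1 = 11.
  i=3: a_3=4, p_3 = 4*10 + 1 = 41, q_3 = 4*11 + 1 = 45.
  i=4: a_4=2, p_4 = 2*41 + 10 = 92, q_4 = 2*45 + 11 = 101.
q_4 = 101 > 74, so the last convergent with denominator <= 74 is p_3/q_3 = 41/45.
The closest fraction with denominator <= 74 is either p_3/q_3 or the intermediate fraction (k*p_3 + p_2)/(k*q_3 + q_2) with the largest k >= 1 whose denominator stays <= 74; these approach x as k grows, and every other convergent or intermediate fraction in range is farther away.
Largest k: floor((74 - q_2)/q_3) = floor((74 - 11)/45) = 1.
That gives (1*41 + 10)/(1*45 + 11) = 51/56.
Compare the errors: |x - 41/45| = |358*45 - 41*393|/(393*45) = 3/17685, and |x - 51/56| = |358*56 - 51*393|/(393*56) = 5/22008.
Cross-multiplying, 3*22008 = 66024 < 88425 = 5*17685, so 3/17685 is smaller: the convergent 41/45 is closer to x than 51/56.

41/45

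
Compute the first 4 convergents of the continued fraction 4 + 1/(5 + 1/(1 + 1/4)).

Using the convergent recurrence p_i = a_i*p_{i-1} + p_{i-2}, q_i = a_i*q_{i-1} + q_{i-2} with p_{-2}=0, p_{-1}=1, q_{-2}=1, q_{-1}=0:
  i=0: a_0=4, p_0 = 4*1 + 0 = 4, q_0 = 4*0 + 1 = 1.
  i=1: a_1=5, p_1 = 5*4 + 1 = 21, q_1 = 5*1 + 0 = 5.
  i=2: a_2=1, p_2 = 1*21 + 4 = 25, q_2 = 1*5 + 1 = 6.
  i=3: a_3=4, p_3 = 4*25 + 21 = 121, q_3 = 4*6 + 5 = 29.

4/1, 21/5, 25/6, 121/29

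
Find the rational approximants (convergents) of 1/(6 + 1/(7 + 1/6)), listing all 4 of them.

0/1, 1/6, 7/43, 43/264

Using the convergent recurrence p_i = a_i*p_{i-1} + p_{i-2}, q_i = a_i*q_{i-1} + q_{i-2} with p_{-2}=0, p_{-1}=1, q_{-2}=1, q_{-1}=0:
  i=0: a_0=0, p_0 = 0*1 + 0 = 0, q_0 = 0*0 + 1 = 1.
  i=1: a_1=6, p_1 = 6*0 + 1 = 1, q_1 = 6*1 + 0 = 6.
  i=2: a_2=7, p_2 = 7*1 + 0 = 7, q_2 = 7*6 + 1 = 43.
  i=3: a_3=6, p_3 = 6*7 + 1 = 43, q_3 = 6*43 + 6 = 264.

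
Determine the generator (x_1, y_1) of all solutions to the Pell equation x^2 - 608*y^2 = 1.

First expand sqrt(608) as a continued fraction. With x_i = (sqrt(608) + m_i)/d_i and (m_0, d_0) = (0, 1): a_0 = floor(sqrt(608)) = 24, since 24^2 = 576 <= 608 < 625 = 25^2.
Iterate m_{i+1} = d_i*a_i - m_i, d_{i+1} = (608 - m_{i+1}^2)/d_i, a_{i+1} = floor((a_0 + m_{i+1})/d_{i+1}):
  m_1 = 1*24 - 0 = 24, d_1 = (608 - 24^2)/1 = 32/1 = 32, a_1 = floor((24 + 24)/32) = 1.
  m_2 = 32*1 - 24 = 8, d_2 = (608 - 8^2)/32 = 544/32 = 17, a_2 = floor((24 + 8)/17) = 1.
  m_3 = 17*1 - 8 = 9, d_3 = (608 - 9^2)/17 = 527/17 = 31, a_3 = floor((24 + 9)/31) = 1.
  m_4 = 31*1 - 9 = 22, d_4 = (608 - 22^2)/31 = 124/31 = 4, a_4 = floor((24 + 22)/4) = 11.
  m_5 = 4*11 - 22 = 22, d_5 = (608 - 22^2)/4 = 124/4 = 31, a_5 = floor((24 + 22)/31) = 1.
  m_6 = 31*1 - 22 = 9, d_6 = (608 - 9^2)/31 = 527/31 = 17, a_6 = floor((24 + 9)/17) = 1.
  m_7 = 17*1 - 9 = 8, d_7 = (608 - 8^2)/17 = 544/17 = 32, a_7 = floor((24 + 8)/32) = 1.
  m_8 = 32*1 - 8 = 24, d_8 = (608 - 24^2)/32 = 32/32 = 1, a_8 = floor((24 + 24)/1) = 48.
  m_9 = 1*48 - 24 = 24, d_9 = (608 - 24^2)/1 = 32/1 = 32: (m_9, d_9) = (m_1, d_1) = (24, 32), so from here the quotients repeat a_1, ..., a_8; the period length is 8.
So sqrt(608) = [24; (1, 1, 1, 11, 1, 1, 1, 48)] with period length k = 8.
k is even, so the fundamental solution of x^2 - 608y^2 = 1 is (p_{k-1}, q_{k-1}) = (p_7, q_7); compute convergents through index 7.
Convergents (p_i = a_i*p_{i-1} + p_{i-2}, q_i = a_i*q_{i-1} + q_{i-2} with p_{-2}=0, p_{-1}=1, q_{-2}=1, q_{-1}=0):
  i=0: a_0=24, p_0 = 24*1 + 0 = 24, q_0 = 24*0 + 1 = 1.
  i=1: a_1=1, p_1 = 1*24 + 1 = 25, q_1 = 1*1 + 0 = 1.
  i=2: a_2=1, p_2 = 1*25 + 24 = 49, q_2 = 1*1 + 1 = 2.
  i=3: a_3=1, p_3 = 1*49 + 25 = 74, q_3 = 1*2 + 1 = 3.
  i=4: a_4=11, p_4 = 11*74 + 49 = 863, q_4 = 11*3 + 2 = 35.
  i=5: a_5=1, p_5 = 1*863 + 74 = 937, q_5 = 1*35 + 3 = 38.
  i=6: a_6=1, p_6 = 1*937 + 863 = 1800, q_6 = 1*38 + 35 = 73.
  i=7: a_7=1, p_7 = 1*1800 + 937 = 2737, q_7 = 1*73 + 38 = 111.
Check: 2737^2 - 608*111^2 = 7491169 - 7491168 = 1, so (x, y) = (2737, 111) solves the equation, and by the theorem it is the least positive solution.

(x, y) = (2737, 111)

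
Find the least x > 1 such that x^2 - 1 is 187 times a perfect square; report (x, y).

First expand sqrt(187) as a continued fraction. With x_i = (sqrt(187) + m_i)/d_i and (m_0, d_0) = (0, 1): a_0 = floor(sqrt(187)) = 13, since 13^2 = 169 <= 187 < 196 = 14^2.
Iterate m_{i+1} = d_i*a_i - m_i, d_{i+1} = (187 - m_{i+1}^2)/d_i, a_{i+1} = floor((a_0 + m_{i+1})/d_{i+1}):
  m_1 = 1*13 - 0 = 13, d_1 = (187 - 13^2)/1 = 18/1 = 18, a_1 = floor((13 + 13)/18) = 1.
  m_2 = 18*1 - 13 = 5, d_2 = (187 - 5^2)/18 = 162/18 = 9, a_2 = floor((13 + 5)/9) = 2.
  m_3 = 9*2 - 5 = 13, d_3 = (187 - 13^2)/9 = 18/9 = 2, a_3 = floor((13 + 13)/2) = 13.
  m_4 = 2*13 - 13 = 13, d_4 = (187 - 13^2)/2 = 18/2 = 9, a_4 = floor((13 + 13)/9) = 2.
  m_5 = 9*2 - 13 = 5, d_5 = (187 - 5^2)/9 = 162/9 = 18, a_5 = floor((13 + 5)/18) = 1.
  m_6 = 18*1 - 5 = 13, d_6 = (187 - 13^2)/18 = 18/18 = 1, a_6 = floor((13 + 13)/1) = 26.
  m_7 = 1*26 - 13 = 13, d_7 = (187 - 13^2)/1 = 18/1 = 18: (m_7, d_7) = (m_1, d_1) = (13, 18), so from here the quotients repeat a_1, ..., a_6; the period length is 6.
So sqrt(187) = [13; (1, 2, 13, 2, 1, 26)] with period length k = 6.
k is even, so the fundamental solution of x^2 - 187y^2 = 1 is (p_{k-1}, q_{k-1}) = (p_5, q_5); compute convergents through index 5.
Convergents (p_i = a_i*p_{i-1} + p_{i-2}, q_i = a_i*q_{i-1} + q_{i-2} with p_{-2}=0, p_{-1}=1, q_{-2}=1, q_{-1}=0):
  i=0: a_0=13, p_0 = 13*1 + 0 = 13, q_0 = 13*0 + 1 = 1.
  i=1: a_1=1, p_1 = 1*13 + 1 = 14, q_1 = 1*1 + 0 = 1.
  i=2: a_2=2, p_2 = 2*14 + 13 = 41, q_2 = 2*1 + 1 = 3.
  i=3: a_3=13, p_3 = 13*41 + 14 = 547, q_3 = 13*3 + 1 = 40.
  i=4: a_4=2, p_4 = 2*547 + 41 = 1135, q_4 = 2*40 + 3 = 83.
  i=5: a_5=1, p_5 = 1*1135 + 547 = 1682, q_5 = 1*83 + 40 = 123.
Check: 1682^2 - 187*123^2 = 2829124 - 2829123 = 1, so (x, y) = (1682, 123) solves the equation, and by the theorem it is the least positive solution.

(x, y) = (1682, 123)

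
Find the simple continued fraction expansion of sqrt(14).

Write x_i = (sqrt(14) + m_i)/d_i with (m_0, d_0) = (0, 1). a_0 = floor(sqrt(14)) = 3, since 3^2 = 9 <= 14 < 16 = 4^2.
Iterate m_{i+1} = d_i*a_i - m_i, d_{i+1} = (14 - m_{i+1}^2)/d_i, a_{i+1} = floor((a_0 + m_{i+1})/d_{i+1}):
  m_1 = 1*3 - 0 = 3, d_1 = (14 - 3^2)/1 = 5/1 = 5, a_1 = floor((3 + 3)/5) = 1.
  m_2 = 5*1 - 3 = 2, d_2 = (14 - 2^2)/5 = 10/5 = 2, a_2 = floor((3 + 2)/2) = 2.
  m_3 = 2*2 - 2 = 2, d_3 = (14 - 2^2)/2 = 10/2 = 5, a_3 = floor((3 + 2)/5) = 1.
  m_4 = 5*1 - 2 = 3, d_4 = (14 - 3^2)/5 = 5/5 = 1, a_4 = floor((3 + 3)/1) = 6.
  m_5 = 1*6 - 3 = 3, d_5 = (14 - 3^2)/1 = 5/1 = 5: (m_5, d_5) = (m_1, d_1) = (3, 5), so from here the quotients repeat a_1, ..., a_4; the period length is 4.
Hence the expansion of sqrt(14) is a_0 = 3 followed by the repeating block 1, 2, 1, 6 (period 4).

[3; (1, 2, 1, 6)]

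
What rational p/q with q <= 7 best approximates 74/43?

12/7

Expand x = 74/43 as a continued fraction with the Euclidean algorithm:
  74 = 1*43 + 31, so a_0 = 1.
  43 = 1*31 + 12, so a_1 = 1.
  31 = 2*12 + 7, so a_2 = 2.
  12 = 1*7 + 5, so a_3 = 1.
  7 = 1*5 + 2, so a_4 = 1.
  5 = 2*2 + 1, so a_5 = 2.
  2 = 2*1 + 0, so a_6 = 2.
so x = [1; 1, 2, 1, 1, 2, 2].
Convergents (p_i = a_i*p_{i-1} + p_{i-2}, q_i = a_i*q_{i-1} + q_{i-2} with p_{-2}=0, p_{-1}=1, q_{-2}=1, q_{-1}=0), until the denominator exceeds 7:
  i=0: a_0=1, p_0 = 1*1 + 0 = 1, q_0 = 1*0 + 1 = 1.
  i=1: a_1=1, p_1 = 1*1 + 1 = 2, q_1 = 1*1 + 0 = 1.
  i=2: a_2=2, p_2 = 2*2 + 1 = 5, q_2 = 2*1 + 1 = 3.
  i=3: a_3=1, p_3 = 1*5 + 2 = 7, q_3 = 1*3 + 1 = 4.
  i=4: a_4=1, p_4 = 1*7 + 5 = 12, q_4 = 1*4 + 3 = 7.
  i=5: a_5=2, p_5 = 2*12 + 7 = 31, q_5 = 2*7 + 4 = 18.
q_5 = 18 > 7, so the last convergent with denominator <= 7 is p_4/q_4 = 12/7.
The closest fraction with denominator <= 7 is either p_4/q_4 or the intermediate fraction (k*p_4 + p_3)/(k*q_4 + q_3) with the largest k >= 1 whose denominator stays <= 7; these approach x as k grows, and every other convergent or intermediate fraction in range is farther away.
Largest k: floor((7 - q_3)/q_4) = floor((7 - 4)/7) = 0.
Since k = 0, no intermediate fraction beyond p_4/q_4 has denominator <= 7, so the convergent 12/7 is the closest (its error is |74*7 - 12*43|/(43*7) = 2/301).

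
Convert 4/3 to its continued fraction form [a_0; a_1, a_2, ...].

[1; 3]

Run the Euclidean algorithm on 4 and 3; the successive quotients are the partial quotients a_0, a_1, ... (each step inverts the fractional part left over by the previous one):
  4 = 1*3 + 1, so a_0 = 1.
  3 = 3*1 + 0, so a_1 = 3.
The remainder reaches 0 after 2 divisions, so the expansion has 2 partial quotients, read off in order.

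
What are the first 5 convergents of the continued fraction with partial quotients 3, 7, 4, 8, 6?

Using the convergent recurrence p_i = a_i*p_{i-1} + p_{i-2}, q_i = a_i*q_{i-1} + q_{i-2} with p_{-2}=0, p_{-1}=1, q_{-2}=1, q_{-1}=0:
  i=0: a_0=3, p_0 = 3*1 + 0 = 3, q_0 = 3*0 + 1 = 1.
  i=1: a_1=7, p_1 = 7*3 + 1 = 22, q_1 = 7*1 + 0 = 7.
  i=2: a_2=4, p_2 = 4*22 + 3 = 91, q_2 = 4*7 + 1 = 29.
  i=3: a_3=8, p_3 = 8*91 + 22 = 750, q_3 = 8*29 + 7 = 239.
  i=4: a_4=6, p_4 = 6*750 + 91 = 4591, q_4 = 6*239 + 29 = 1463.

3/1, 22/7, 91/29, 750/239, 4591/1463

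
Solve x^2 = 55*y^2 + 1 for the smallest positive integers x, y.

(x, y) = (89, 12)

First expand sqrt(55) as a continued fraction. With x_i = (sqrt(55) + m_i)/d_i and (m_0, d_0) = (0, 1): a_0 = floor(sqrt(55)) = 7, since 7^2 = 49 <= 55 < 64 = 8^2.
Iterate m_{i+1} = d_i*a_i - m_i, d_{i+1} = (55 - m_{i+1}^2)/d_i, a_{i+1} = floor((a_0 + m_{i+1})/d_{i+1}):
  m_1 = 1*7 - 0 = 7, d_1 = (55 - 7^2)/1 = 6/1 = 6, a_1 = floor((7 + 7)/6) = 2.
  m_2 = 6*2 - 7 = 5, d_2 = (55 - 5^2)/6 = 30/6 = 5, a_2 = floor((7 + 5)/5) = 2.
  m_3 = 5*2 - 5 = 5, d_3 = (55 - 5^2)/5 = 30/5 = 6, a_3 = floor((7 + 5)/6) = 2.
  m_4 = 6*2 - 5 = 7, d_4 = (55 - 7^2)/6 = 6/6 = 1, a_4 = floor((7 + 7)/1) = 14.
  m_5 = 1*14 - 7 = 7, d_5 = (55 - 7^2)/1 = 6/1 = 6: (m_5, d_5) = (m_1, d_1) = (7, 6), so from here the quotients repeat a_1, ..., a_4; the period length is 4.
So sqrt(55) = [7; (2, 2, 2, 14)] with period length k = 4.
k is even, so the fundamental solution of x^2 - 55y^2 = 1 is (p_{k-1}, q_{k-1}) = (p_3, q_3); compute convergents through index 3.
Convergents (p_i = a_i*p_{i-1} + p_{i-2}, q_i = a_i*q_{i-1} + q_{i-2} with p_{-2}=0, p_{-1}=1, q_{-2}=1, q_{-1}=0):
  i=0: a_0=7, p_0 = 7*1 + 0 = 7, q_0 = 7*0 + 1 = 1.
  i=1: a_1=2, p_1 = 2*7 + 1 = 15, q_1 = 2*1 + 0 = 2.
  i=2: a_2=2, p_2 = 2*15 + 7 = 37, q_2 = 2*2 + 1 = 5.
  i=3: a_3=2, p_3 = 2*37 + 15 = 89, q_3 = 2*5 + 2 = 12.
Check: 89^2 - 55*12^2 = 7921 - 7920 = 1, so (x, y) = (89, 12) solves the equation, and by the theorem it is the least positive solution.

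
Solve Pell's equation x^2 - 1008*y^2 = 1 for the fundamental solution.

First expand sqrt(1008) as a continued fraction. With x_i = (sqrt(1008) + m_i)/d_i and (m_0, d_0) = (0, 1): a_0 = floor(sqrt(1008)) = 31, since 31^2 = 961 <= 1008 < 1024 = 32^2.
Iterate m_{i+1} = d_i*a_i - m_i, d_{i+1} = (1008 - m_{i+1}^2)/d_i, a_{i+1} = floor((a_0 + m_{i+1})/d_{i+1}):
  m_1 = 1*31 - 0 = 31, d_1 = (1008 - 31^2)/1 = 47/1 = 47, a_1 = floor((31 + 31)/47) = 1.
  m_2 = 47*1 - 31 = 16, d_2 = (1008 - 16^2)/47 = 752/47 = 16, a_2 = floor((31 + 16)/16) = 2.
  m_3 = 16*2 - 16 = 16, d_3 = (1008 - 16^2)/16 = 752/16 = 47, a_3 = floor((31 + 16)/47) = 1.
  m_4 = 47*1 - 16 = 31, d_4 = (1008 - 31^2)/47 = 47/47 = 1, a_4 = floor((31 + 31)/1) = 62.
  m_5 = 1*62 - 31 = 31, d_5 = (1008 - 31^2)/1 = 47/1 = 47: (m_5, d_5) = (m_1, d_1) = (31, 47), so from here the quotients repeat a_1, ..., a_4; the period length is 4.
So sqrt(1008) = [31; (1, 2, 1, 62)] with period length k = 4.
k is even, so the fundamental solution of x^2 - 1008y^2 = 1 is (p_{k-1}, q_{k-1}) = (p_3, q_3); compute convergents through index 3.
Convergents (p_i = a_i*p_{i-1} + p_{i-2}, q_i = a_i*q_{i-1} + q_{i-2} with p_{-2}=0, p_{-1}=1, q_{-2}=1, q_{-1}=0):
  i=0: a_0=31, p_0 = 31*1 + 0 = 31, q_0 = 31*0 + 1 = 1.
  i=1: a_1=1, p_1 = 1*31 + 1 = 32, q_1 = 1*1 + 0 = 1.
  i=2: a_2=2, p_2 = 2*32 + 31 = 95, q_2 = 2*1 + 1 = 3.
  i=3: a_3=1, p_3 = 1*95 + 32 = 127, q_3 = 1*3 + 1 = 4.
Check: 127^2 - 1008*4^2 = 16129 - 16128 = 1, so (x, y) = (127, 4) solves the equation, and by the theorem it is the least positive solution.

(x, y) = (127, 4)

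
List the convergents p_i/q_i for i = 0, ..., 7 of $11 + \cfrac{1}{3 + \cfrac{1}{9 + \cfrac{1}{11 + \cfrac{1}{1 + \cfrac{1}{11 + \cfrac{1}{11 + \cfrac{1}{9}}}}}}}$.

Using the convergent recurrence p_i = a_i*p_{i-1} + p_{i-2}, q_i = a_i*q_{i-1} + q_{i-2} with p_{-2}=0, p_{-1}=1, q_{-2}=1, q_{-1}=0:
  i=0: a_0=11, p_0 = 11*1 + 0 = 11, q_0 = 11*0 + 1 = 1.
  i=1: a_1=3, p_1 = 3*11 + 1 = 34, q_1 = 3*1 + 0 = 3.
  i=2: a_2=9, p_2 = 9*34 + 11 = 317, q_2 = 9*3 + 1 = 28.
  i=3: a_3=11, p_3 = 11*317 + 34 = 3521, q_3 = 11*28 + 3 = 311.
  i=4: a_4=1, p_4 = 1*3521 + 317 = 3838, q_4 = 1*311 + 28 = 339.
  i=5: a_5=11, p_5 = 11*3838 + 3521 = 45739, q_5 = 11*339 + 311 = 4040.
  i=6: a_6=11, p_6 = 11*45739 + 3838 = 506967, q_6 = 11*4040 + 339 = 44779.
  i=7: a_7=9, p_7 = 9*506967 + 45739 = 4608442, q_7 = 9*44779 + 4040 = 407051.

11/1, 34/3, 317/28, 3521/311, 3838/339, 45739/4040, 506967/44779, 4608442/407051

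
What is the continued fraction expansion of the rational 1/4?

[0; 4]

Run the Euclidean algorithm on 1 and 4; the successive quotients are the partial quotients a_0, a_1, ... (each step inverts the fractional part left over by the previous one):
  1 = 0*4 + 1, so a_0 = 0.
  4 = 4*1 + 0, so a_1 = 4.
The remainder reaches 0 after 2 divisions, so the expansion has 2 partial quotients, read off in order.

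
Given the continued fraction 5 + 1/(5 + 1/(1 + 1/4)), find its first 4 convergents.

Using the convergent recurrence p_i = a_i*p_{i-1} + p_{i-2}, q_i = a_i*q_{i-1} + q_{i-2} with p_{-2}=0, p_{-1}=1, q_{-2}=1, q_{-1}=0:
  i=0: a_0=5, p_0 = 5*1 + 0 = 5, q_0 = 5*0 + 1 = 1.
  i=1: a_1=5, p_1 = 5*5 + 1 = 26, q_1 = 5*1 + 0 = 5.
  i=2: a_2=1, p_2 = 1*26 + 5 = 31, q_2 = 1*5 + 1 = 6.
  i=3: a_3=4, p_3 = 4*31 + 26 = 150, q_3 = 4*6 + 5 = 29.

5/1, 26/5, 31/6, 150/29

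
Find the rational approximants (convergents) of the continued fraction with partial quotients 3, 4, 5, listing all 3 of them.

3/1, 13/4, 68/21

Using the convergent recurrence p_i = a_i*p_{i-1} + p_{i-2}, q_i = a_i*q_{i-1} + q_{i-2} with p_{-2}=0, p_{-1}=1, q_{-2}=1, q_{-1}=0:
  i=0: a_0=3, p_0 = 3*1 + 0 = 3, q_0 = 3*0 + 1 = 1.
  i=1: a_1=4, p_1 = 4*3 + 1 = 13, q_1 = 4*1 + 0 = 4.
  i=2: a_2=5, p_2 = 5*13 + 3 = 68, q_2 = 5*4 + 1 = 21.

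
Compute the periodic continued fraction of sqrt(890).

[29; (1, 4, 1, 58)]

Write x_i = (sqrt(890) + m_i)/d_i with (m_0, d_0) = (0, 1). a_0 = floor(sqrt(890)) = 29, since 29^2 = 841 <= 890 < 900 = 30^2.
Iterate m_{i+1} = d_i*a_i - m_i, d_{i+1} = (890 - m_{i+1}^2)/d_i, a_{i+1} = floor((a_0 + m_{i+1})/d_{i+1}):
  m_1 = 1*29 - 0 = 29, d_1 = (890 - 29^2)/1 = 49/1 = 49, a_1 = floor((29 + 29)/49) = 1.
  m_2 = 49*1 - 29 = 20, d_2 = (890 - 20^2)/49 = 490/49 = 10, a_2 = floor((29 + 20)/10) = 4.
  m_3 = 10*4 - 20 = 20, d_3 = (890 - 20^2)/10 = 490/10 = 49, a_3 = floor((29 + 20)/49) = 1.
  m_4 = 49*1 - 20 = 29, d_4 = (890 - 29^2)/49 = 49/49 = 1, a_4 = floor((29 + 29)/1) = 58.
  m_5 = 1*58 - 29 = 29, d_5 = (890 - 29^2)/1 = 49/1 = 49: (m_5, d_5) = (m_1, d_1) = (29, 49), so from here the quotients repeat a_1, ..., a_4; the period length is 4.
Hence the expansion of sqrt(890) is a_0 = 29 followed by the repeating block 1, 4, 1, 58 (period 4).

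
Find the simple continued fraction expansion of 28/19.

[1; 2, 9]

Run the Euclidean algorithm on 28 and 19; the successive quotients are the partial quotients a_0, a_1, ... (each step inverts the fractional part left over by the previous one):
  28 = 1*19 + 9, so a_0 = 1.
  19 = 2*9 + 1, so a_1 = 2.
  9 = 9*1 + 0, so a_2 = 9.
The remainder reaches 0 after 3 divisions, so the expansion has 3 partial quotients, read off in order.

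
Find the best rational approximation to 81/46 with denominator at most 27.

44/25

Expand x = 81/46 as a continued fraction with the Euclidean algorithm:
  81 = 1*46 + 35, so a_0 = 1.
  46 = 1*35 + 11, so a_1 = 1.
  35 = 3*11 + 2, so a_2 = 3.
  11 = 5*2 + 1, so a_3 = 5.
  2 = 2*1 + 0, so a_4 = 2.
so x = [1; 1, 3, 5, 2].
Convergents (p_i = a_i*p_{i-1} + p_{i-2}, q_i = a_i*q_{i-1} + q_{i-2} with p_{-2}=0, p_{-1}=1, q_{-2}=1, q_{-1}=0), until the denominator exceeds 27:
  i=0: a_0=1, p_0 = 1*1 + 0 = 1, q_0 = 1*0 + 1 = 1.
  i=1: a_1=1, p_1 = 1*1 + 1 = 2, q_1 = 1*1 + 0 = 1.
  i=2: a_2=3, p_2 = 3*2 + 1 = 7, q_2 = 3*1 + 1 = 4.
  i=3: a_3=5, p_3 = 5*7 + 2 = 37, q_3 = 5*4 + 1 = 21.
  i=4: a_4=2, p_4 = 2*37 + 7 = 81, q_4 = 2*21 + 4 = 46.
q_4 = 46 > 27, so the last convergent with denominator <= 27 is p_3/q_3 = 37/21.
The closest fraction with denominator <= 27 is either p_3/q_3 or the intermediate fraction (k*p_3 + p_2)/(k*q_3 + q_2) with the largest k >= 1 whose denominator stays <= 27; these approach x as k grows, and every other convergent or intermediate fraction in range is farther away.
Largest k: floor((27 - q_2)/q_3) = floor((27 - 4)/21) = 1.
That gives (1*37 + 7)/(1*21 + 4) = 44/25.
Compare the errors: |x - 37/21| = |81*21 - 37*46|/(46*21) = 1/966, and |x - 44/25| = |81*25 - 44*46|/(46*25) = 1/1150.
Cross-multiplying, 1*966 = 966 < 1150 = 1*1150, so 1/1150 is smaller: the intermediate fraction 44/25 is closer to x than 37/21.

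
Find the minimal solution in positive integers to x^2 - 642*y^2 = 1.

First expand sqrt(642) as a continued fraction. With x_i = (sqrt(642) + m_i)/d_i and (m_0, d_0) = (0, 1): a_0 = floor(sqrt(642)) = 25, since 25^2 = 625 <= 642 < 676 = 26^2.
Iterate m_{i+1} = d_i*a_i - m_i, d_{i+1} = (642 - m_{i+1}^2)/d_i, a_{i+1} = floor((a_0 + m_{i+1})/d_{i+1}):
  m_1 = 1*25 - 0 = 25, d_1 = (642 - 25^2)/1 = 17/1 = 17, a_1 = floor((25 + 25)/17) = 2.
  m_2 = 17*2 - 25 = 9, d_2 = (642 - 9^2)/17 = 561/17 = 33, a_2 = floor((25 + 9)/33) = 1.
  m_3 = 33*1 - 9 = 24, d_3 = (642 - 24^2)/33 = 66/33 = 2, a_3 = floor((25 + 24)/2) = 24.
  m_4 = 2*24 - 24 = 24, d_4 = (642 - 24^2)/2 = 66/2 = 33, a_4 = floor((25 + 24)/33) = 1.
  m_5 = 33*1 - 24 = 9, d_5 = (642 - 9^2)/33 = 561/33 = 17, a_5 = floor((25 + 9)/17) = 2.
  m_6 = 17*2 - 9 = 25, d_6 = (642 - 25^2)/17 = 17/17 = 1, a_6 = floor((25 + 25)/1) = 50.
  m_7 = 1*50 - 25 = 25, d_7 = (642 - 25^2)/1 = 17/1 = 17: (m_7, d_7) = (m_1, d_1) = (25, 17), so from here the quotients repeat a_1, ..., a_6; the period length is 6.
So sqrt(642) = [25; (2, 1, 24, 1, 2, 50)] with period length k = 6.
k is even, so the fundamental solution of x^2 - 642y^2 = 1 is (p_{k-1}, q_{k-1}) = (p_5, q_5); compute convergents through index 5.
Convergents (p_i = a_i*p_{i-1} + p_{i-2}, q_i = a_i*q_{i-1} + q_{i-2} with p_{-2}=0, p_{-1}=1, q_{-2}=1, q_{-1}=0):
  i=0: a_0=25, p_0 = 25*1 + 0 = 25, q_0 = 25*0 + 1 = 1.
  i=1: a_1=2, p_1 = 2*25 + 1 = 51, q_1 = 2*1 + 0 = 2.
  i=2: a_2=1, p_2 = 1*51 + 25 = 76, q_2 = 1*2 + 1 = 3.
  i=3: a_3=24, p_3 = 24*76 + 51 = 1875, q_3 = 24*3 + 2 = 74.
  i=4: a_4=1, p_4 = 1*1875 + 76 = 1951, q_4 = 1*74 + 3 = 77.
  i=5: a_5=2, p_5 = 2*1951 + 1875 = 5777, q_5 = 2*77 + 74 = 228.
Check: 5777^2 - 642*228^2 = 33373729 - 33373728 = 1, so (x, y) = (5777, 228) solves the equation, and by the theorem it is the least positive solution.

(x, y) = (5777, 228)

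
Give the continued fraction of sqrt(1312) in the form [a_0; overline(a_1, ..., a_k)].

Write x_i = (sqrt(1312) + m_i)/d_i with (m_0, d_0) = (0, 1). a_0 = floor(sqrt(1312)) = 36, since 36^2 = 1296 <= 1312 < 1369 = 37^2.
Iterate m_{i+1} = d_i*a_i - m_i, d_{i+1} = (1312 - m_{i+1}^2)/d_i, a_{i+1} = floor((a_0 + m_{i+1})/d_{i+1}):
  m_1 = 1*36 - 0 = 36, d_1 = (1312 - 36^2)/1 = 16/1 = 16, a_1 = floor((36 + 36)/16) = 4.
  m_2 = 16*4 - 36 = 28, d_2 = (1312 - 28^2)/16 = 528/16 = 33, a_2 = floor((36 + 28)/33) = 1.
  m_3 = 33*1 - 28 = 5, d_3 = (1312 - 5^2)/33 = 1287/33 = 39, a_3 = floor((36 + 5)/39) = 1.
  m_4 = 39*1 - 5 = 34, d_4 = (1312 - 34^2)/39 = 156/39 = 4, a_4 = floor((36 + 34)/4) = 17.
  m_5 = 4*17 - 34 = 34, d_5 = (1312 - 34^2)/4 = 156/4 = 39, a_5 = floor((36 + 34)/39) = 1.
  m_6 = 39*1 - 34 = 5, d_6 = (1312 - 5^2)/39 = 1287/39 = 33, a_6 = floor((36 + 5)/33) = 1.
  m_7 = 33*1 - 5 = 28, d_7 = (1312 - 28^2)/33 = 528/33 = 16, a_7 = floor((36 + 28)/16) = 4.
  m_8 = 16*4 - 28 = 36, d_8 = (1312 - 36^2)/16 = 16/16 = 1, a_8 = floor((36 + 36)/1) = 72.
  m_9 = 1*72 - 36 = 36, d_9 = (1312 - 36^2)/1 = 16/1 = 16: (m_9, d_9) = (m_1, d_1) = (36, 16), so from here the quotients repeat a_1, ..., a_8; the period length is 8.
Hence the expansion of sqrt(1312) is a_0 = 36 followed by the repeating block 4, 1, 1, 17, 1, 1, 4, 72 (period 8).

[36; overline(4, 1, 1, 17, 1, 1, 4, 72)]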